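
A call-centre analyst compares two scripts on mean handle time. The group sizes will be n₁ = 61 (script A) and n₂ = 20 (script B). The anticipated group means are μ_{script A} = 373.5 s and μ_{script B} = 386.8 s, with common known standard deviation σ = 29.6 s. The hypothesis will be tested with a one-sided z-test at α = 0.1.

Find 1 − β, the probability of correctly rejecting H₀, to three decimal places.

Standardized effect: d = |μ_{script A} − μ_{script B}| / σ = |373.5 − 386.8| / 29.6 = 0.4493
Noncentrality parameter: δ = d / √(1/n₁ + 1/n₂) = 0.4493 / √(1/61 + 1/20) = 1.7438
One-sided α = 0.1 → critical value z_{0.1} = 1.282.
Power = Φ(δ − 1.282) = Φ(0.462) = 0.6780.

Power ≈ 0.678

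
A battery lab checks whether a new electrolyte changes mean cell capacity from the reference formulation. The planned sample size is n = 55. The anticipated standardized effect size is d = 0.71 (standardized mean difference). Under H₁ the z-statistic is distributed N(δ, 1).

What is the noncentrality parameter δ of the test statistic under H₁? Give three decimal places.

δ ≈ 5.266

The noncentrality parameter scales effect size by the design's sample-size factor: δ = d·√n = 0.71 × √55 = 5.2655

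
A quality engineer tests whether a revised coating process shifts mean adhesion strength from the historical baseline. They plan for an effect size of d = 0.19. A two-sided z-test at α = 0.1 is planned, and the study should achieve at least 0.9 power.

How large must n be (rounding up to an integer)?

For power 0.9 need Φ(δ − z_{0.05}) = 0.9, so δ = z_{0.05} + z_{0.10} = 1.645 + 1.282 = 2.926.
(The Φ(−δ − z_{α/2}) term is vanishingly small for δ > 0 and is dropped in the standard sample-size formula.)
δ = d·√n ⇒ n = (δ/d)² = (2.926 / 0.19)² = 237.23.
Round up to the next whole unit.

n = 238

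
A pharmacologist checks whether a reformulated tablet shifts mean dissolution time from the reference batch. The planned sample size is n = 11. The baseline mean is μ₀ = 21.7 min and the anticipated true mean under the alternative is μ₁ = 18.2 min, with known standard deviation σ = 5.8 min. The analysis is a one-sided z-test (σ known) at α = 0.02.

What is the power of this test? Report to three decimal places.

Standardized effect: d = |μ₁ − μ₀| / σ = |18.2 − 21.7| / 5.8 = 0.6034
Noncentrality parameter: δ = d·√n = 0.6034 × √11 = 2.0014
Critical value for a one-sided test at α = 0.02: z_α = 2.054.
Power = Φ(δ − 2.054) = Φ(-0.052) = 0.4791.

Power ≈ 0.479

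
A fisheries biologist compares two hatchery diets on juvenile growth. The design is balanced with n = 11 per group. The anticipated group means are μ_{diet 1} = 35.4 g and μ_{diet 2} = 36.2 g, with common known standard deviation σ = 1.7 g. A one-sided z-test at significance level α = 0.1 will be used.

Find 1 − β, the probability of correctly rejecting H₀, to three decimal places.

Power ≈ 0.429

Standardized effect: d = |μ_{diet 1} − μ_{diet 2}| / σ = |35.4 − 36.2| / 1.7 = 0.4706
Noncentrality parameter: δ = d·√(n/2) = 0.4706 × √(11/2) = 1.1036
Critical value for a one-sided test at α = 0.1: z_α = 1.282.
Power = Φ(δ − 1.282) = Φ(-0.178) = 0.4294.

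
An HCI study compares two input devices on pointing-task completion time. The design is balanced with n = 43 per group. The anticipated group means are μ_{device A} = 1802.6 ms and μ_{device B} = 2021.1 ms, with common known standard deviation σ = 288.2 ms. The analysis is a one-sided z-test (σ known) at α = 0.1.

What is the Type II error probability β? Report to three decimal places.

β ≈ 0.013

Standardized effect: d = |μ_{device A} − μ_{device B}| / σ = |1802.6 − 2021.1| / 288.2 = 0.7582
Noncentrality parameter: δ = d·√(n/2) = 0.7582 × √(43/2) = 3.5154
One-sided α = 0.1 → critical value z_{0.1} = 1.282.
Power = Φ(δ − 1.282) = Φ(2.234) = 0.9873.
Type II error: β = 1 − power = 1 − 0.9873 = 0.0127.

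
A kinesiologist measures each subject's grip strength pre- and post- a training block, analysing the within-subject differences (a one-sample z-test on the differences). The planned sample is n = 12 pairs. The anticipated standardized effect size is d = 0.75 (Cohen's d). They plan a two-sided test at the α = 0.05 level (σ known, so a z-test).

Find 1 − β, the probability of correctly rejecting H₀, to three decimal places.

Power ≈ 0.738

Noncentrality parameter: δ = d·√n = 0.75 × √12 = 2.5981
Critical value for a two-sided test at α = 0.05: z_{α/2} = 1.960.
Power = Φ(δ − 1.960) + Φ(−δ − 1.960) = Φ(0.638) + Φ(-4.558) = 0.7383 + 0.0000 = 0.7383.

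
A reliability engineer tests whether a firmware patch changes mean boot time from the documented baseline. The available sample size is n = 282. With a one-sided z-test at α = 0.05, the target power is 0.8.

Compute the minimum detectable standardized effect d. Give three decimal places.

d ≈ 0.148

Need Φ(δ − 1.645) = 0.8, so δ = 1.645 + 0.842 = 2.486.
δ = d·√n ⇒ d = δ/√n = 2.486/√282 = 0.1481.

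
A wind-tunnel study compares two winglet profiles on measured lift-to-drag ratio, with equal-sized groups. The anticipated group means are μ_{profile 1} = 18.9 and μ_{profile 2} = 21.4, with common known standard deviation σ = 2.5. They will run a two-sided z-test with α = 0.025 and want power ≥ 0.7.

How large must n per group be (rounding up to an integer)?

Standardized effect: d = |μ_{profile 1} − μ_{profile 2}| / σ = |18.9 − 21.4| / 2.5 = 1.0000
For power 0.7 need Φ(δ − z_{0.0125}) = 0.7, so δ = z_{0.0125} + z_{0.30} = 2.241 + 0.524 = 2.766.
(For δ > 0 the lower-tail rejection region contributes negligibly to power, so the one-term inversion is standard.)
δ = d·√(n/2) ⇒ n = 2(δ/d)² = 2 × (2.766 / 1.0000)² = 15.30.
Round up to the next whole unit.

n = 16 per group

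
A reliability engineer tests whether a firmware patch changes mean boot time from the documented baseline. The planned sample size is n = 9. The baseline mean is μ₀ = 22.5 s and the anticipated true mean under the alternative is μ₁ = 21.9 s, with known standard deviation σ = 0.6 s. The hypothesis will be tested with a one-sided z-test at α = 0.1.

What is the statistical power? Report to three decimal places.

Power ≈ 0.957

Standardized effect: d = |μ₁ − μ₀| / σ = |21.9 − 22.5| / 0.6 = 1.0000
Noncentrality parameter: δ = d·√n = 1.0000 × √9 = 3.0000
Critical value for a one-sided test at α = 0.1: z_α = 1.282.
Power = P(Z > 1.282 − δ) = Φ(1.718) = 0.9571.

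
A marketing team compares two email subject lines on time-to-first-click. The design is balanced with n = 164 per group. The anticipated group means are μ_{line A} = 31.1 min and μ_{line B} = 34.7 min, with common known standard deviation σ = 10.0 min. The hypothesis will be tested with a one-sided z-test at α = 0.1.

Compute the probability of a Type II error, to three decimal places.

Standardized effect: d = |μ_{line A} − μ_{line B}| / σ = |31.1 − 34.7| / 10.0 = 0.3600
Noncentrality parameter: λ = d·√(n/2) = 0.3600 × √(164/2) = 3.2599
One-sided α = 0.1 → critical value z_{0.1} = 1.282.
Power = Φ(λ − 1.282) = Φ(1.978) = 0.9761.
Type II error: β = 1 − power = 1 − 0.9761 = 0.0239.

β ≈ 0.024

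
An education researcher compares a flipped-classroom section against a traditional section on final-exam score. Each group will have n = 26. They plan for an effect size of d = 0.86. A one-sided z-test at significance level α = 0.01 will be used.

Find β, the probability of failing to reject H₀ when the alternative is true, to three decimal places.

β ≈ 0.219

Noncentrality parameter: δ = d·√(n/2) = 0.86 × √(26/2) = 3.1008
Critical value for a one-sided test at α = 0.01: z_α = 2.326.
Power = P(Z > 2.326 − δ) = Φ(0.774) = 0.7807.
Type II error: β = 1 − power = 1 − 0.7807 = 0.2193.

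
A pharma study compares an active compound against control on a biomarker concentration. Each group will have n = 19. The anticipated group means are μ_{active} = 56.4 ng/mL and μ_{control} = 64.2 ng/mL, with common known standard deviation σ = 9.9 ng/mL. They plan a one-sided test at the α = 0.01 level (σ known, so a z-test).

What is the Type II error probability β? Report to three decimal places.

Standardized effect: d = |μ_{active} − μ_{control}| / σ = |56.4 − 64.2| / 9.9 = 0.7879
Noncentrality parameter: δ = d·√(n/2) = 0.7879 × √(19/2) = 2.4284
Critical value for a one-sided test at α = 0.01: z_α = 2.326.
Power = P(Z > 2.326 − δ) = Φ(0.102) = 0.5406.
Type II error: β = 1 − power = 1 − 0.5406 = 0.4594.

β ≈ 0.459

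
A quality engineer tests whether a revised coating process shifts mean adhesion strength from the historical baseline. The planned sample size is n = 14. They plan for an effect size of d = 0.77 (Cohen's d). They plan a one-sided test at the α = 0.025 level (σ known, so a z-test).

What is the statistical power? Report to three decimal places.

Power ≈ 0.822

Noncentrality parameter: λ = d·√n = 0.77 × √14 = 2.8811
Critical value for a one-sided test at α = 0.025: z_α = 1.960.
Power = P(Z > 1.960 − λ) = Φ(0.921) = 0.8215.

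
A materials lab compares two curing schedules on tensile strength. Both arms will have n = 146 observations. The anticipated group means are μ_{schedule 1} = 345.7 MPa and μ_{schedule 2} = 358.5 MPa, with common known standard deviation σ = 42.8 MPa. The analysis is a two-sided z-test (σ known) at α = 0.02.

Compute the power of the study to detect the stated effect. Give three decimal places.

Power ≈ 0.591

Standardized effect: d = |μ_{schedule 1} − μ_{schedule 2}| / σ = |345.7 − 358.5| / 42.8 = 0.2991
Noncentrality parameter: δ = d·√(n/2) = 0.2991 × √(146/2) = 2.5552
Critical value for a two-sided test at α = 0.02: z_{α/2} = 2.326.
Power = Φ(δ − 2.326) + Φ(−δ − 2.326) = Φ(0.229) + Φ(-4.882) = 0.5905 + 0.0000 = 0.5905.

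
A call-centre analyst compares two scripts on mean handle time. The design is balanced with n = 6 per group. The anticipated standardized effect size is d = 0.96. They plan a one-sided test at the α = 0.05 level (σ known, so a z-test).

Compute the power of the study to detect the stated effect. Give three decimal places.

Noncentrality parameter: δ = d·√(n/2) = 0.96 × √(6/2) = 1.6628
Critical value for a one-sided test at α = 0.05: z_α = 1.645.
Power = Φ(δ − 1.645) = Φ(0.018) = 0.5071.

Power ≈ 0.507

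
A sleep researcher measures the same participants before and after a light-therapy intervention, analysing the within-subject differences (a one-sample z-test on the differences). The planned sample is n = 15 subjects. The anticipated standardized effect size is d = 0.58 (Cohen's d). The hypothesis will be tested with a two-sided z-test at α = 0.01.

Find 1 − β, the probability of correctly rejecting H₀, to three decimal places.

Noncentrality parameter: δ = d·√n = 0.58 × √15 = 2.2463
Two-sided α = 0.01 → critical value z_{0.005} = 2.576.
Power = Φ(δ − 2.576) + Φ(−δ − 2.576) = Φ(-0.329) + Φ(-4.822) = 0.3709 + 0.0000 = 0.3709.

Power ≈ 0.371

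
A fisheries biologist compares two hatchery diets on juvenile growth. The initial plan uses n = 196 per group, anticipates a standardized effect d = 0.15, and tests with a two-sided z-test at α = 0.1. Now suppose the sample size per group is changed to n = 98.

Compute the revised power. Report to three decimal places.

Power ≈ 0.279

With n = 98 per group: δ = d·√(n/2) = 0.15 × √(98/2) = 1.0500. Critical value z_{0.05} = 1.645.
Revised power = Φ(δ − 1.645) + Φ(−δ − 1.645) = Φ(-0.595) + Φ(-2.695) = 0.2760 + 0.0035 = 0.2795.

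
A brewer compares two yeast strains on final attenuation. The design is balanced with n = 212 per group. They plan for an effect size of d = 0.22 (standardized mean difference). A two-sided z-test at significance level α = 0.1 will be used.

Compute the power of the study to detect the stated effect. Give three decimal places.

Power ≈ 0.732

Noncentrality parameter: δ = d·√(n/2) = 0.22 × √(212/2) = 2.2650
Two-sided α = 0.1 → critical value z_{0.05} = 1.645.
Power = Φ(δ − 1.645) + Φ(−δ − 1.645) = Φ(0.620) + Φ(-3.910) = 0.7324 + 0.0000 = 0.7325.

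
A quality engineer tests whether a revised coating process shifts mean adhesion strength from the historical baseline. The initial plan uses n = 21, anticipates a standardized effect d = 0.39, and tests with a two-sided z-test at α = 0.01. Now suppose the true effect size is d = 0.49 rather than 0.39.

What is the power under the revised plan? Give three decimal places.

Power ≈ 0.371

With d = 0.49: δ = d·√n = 0.49 × √21 = 2.2455. Critical value z_{0.005} = 2.576.
Revised power = Φ(δ − 2.576) + Φ(−δ − 2.576) = Φ(-0.330) + Φ(-4.821) = 0.3706 + 0.0000 = 0.3706.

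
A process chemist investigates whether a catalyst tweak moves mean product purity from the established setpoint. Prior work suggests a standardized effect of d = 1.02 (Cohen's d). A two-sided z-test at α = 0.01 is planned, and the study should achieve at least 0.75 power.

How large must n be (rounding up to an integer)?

n = 11

Set Φ(δ − 2.576) = 0.75; then δ − 2.576 = Φ⁻¹(0.75) = 0.674, giving δ = 3.250.
(The Φ(−δ − z_{α/2}) term is vanishingly small for δ > 0 and is dropped in the standard sample-size formula.)
δ = d·√n ⇒ n = (δ/d)² = (3.250 / 1.02)² = 10.15.
Round up to the next whole unit.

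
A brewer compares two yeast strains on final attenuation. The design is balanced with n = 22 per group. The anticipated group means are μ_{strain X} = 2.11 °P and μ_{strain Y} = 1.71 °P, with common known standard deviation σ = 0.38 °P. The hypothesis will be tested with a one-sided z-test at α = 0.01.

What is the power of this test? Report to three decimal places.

Power ≈ 0.878

Standardized effect: d = |μ_{strain X} − μ_{strain Y}| / σ = |2.11 − 1.71| / 0.38 = 1.0526
Noncentrality parameter: δ = d·√(n/2) = 1.0526 × √(22/2) = 3.4912
Critical value for a one-sided test at α = 0.01: z_α = 2.326.
Power = P(Z > 2.326 − δ) = Φ(1.165) = 0.8780.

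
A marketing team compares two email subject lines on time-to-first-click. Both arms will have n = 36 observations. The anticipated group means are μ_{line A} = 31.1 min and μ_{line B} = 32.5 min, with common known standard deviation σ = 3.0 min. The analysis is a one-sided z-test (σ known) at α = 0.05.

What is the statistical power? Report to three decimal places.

Power ≈ 0.631

Standardized effect: d = |μ_{line A} − μ_{line B}| / σ = |31.1 − 32.5| / 3.0 = 0.4667
Noncentrality parameter: δ = d·√(n/2) = 0.4667 × √(36/2) = 1.9799
One-sided α = 0.05 → critical value z_{0.05} = 1.645.
Power = P(Z > 1.645 − δ) = Φ(0.335) = 0.6312.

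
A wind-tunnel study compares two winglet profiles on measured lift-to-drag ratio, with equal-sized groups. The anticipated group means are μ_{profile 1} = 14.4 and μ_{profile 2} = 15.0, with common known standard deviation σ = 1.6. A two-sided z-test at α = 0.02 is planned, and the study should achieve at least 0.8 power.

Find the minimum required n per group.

Standardized effect: d = |μ_{profile 1} − μ_{profile 2}| / σ = |14.4 − 15.0| / 1.6 = 0.3750
Set Φ(δ − 2.326) = 0.8; then δ − 2.326 = Φ⁻¹(0.8) = 0.842, giving δ = 3.168.
(Ignoring the negligible lower-tail rejection probability gives the usual closed-form inversion.)
δ = d·√(n/2) ⇒ n = 2(δ/d)² = 2 × (3.168 / 0.3750)² = 142.73.
Rounding up, n = 143 per group.

n = 143 per group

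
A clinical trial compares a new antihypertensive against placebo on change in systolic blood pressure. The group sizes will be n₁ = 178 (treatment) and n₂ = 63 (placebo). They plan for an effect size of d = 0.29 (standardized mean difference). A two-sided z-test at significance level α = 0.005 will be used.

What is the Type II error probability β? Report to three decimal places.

Noncentrality parameter: δ = d / √(1/n₁ + 1/n₂) = 0.29 / √(1/178 + 1/63) = 1.9782
Critical value for a two-sided test at α = 0.005: z_{α/2} = 2.807.
Power = Φ(δ − 2.807) + Φ(−δ − 2.807) = Φ(-0.829) + Φ(-4.785) = 0.2036 + 0.0000 = 0.2036.
Type II error: β = 1 − power = 1 − 0.2036 = 0.7964.

β ≈ 0.796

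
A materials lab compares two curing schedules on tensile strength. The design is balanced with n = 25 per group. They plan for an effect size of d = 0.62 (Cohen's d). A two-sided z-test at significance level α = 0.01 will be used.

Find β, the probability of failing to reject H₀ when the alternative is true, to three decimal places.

Noncentrality parameter: δ = d·√(n/2) = 0.62 × √(25/2) = 2.1920
Critical value for a two-sided test at α = 0.01: z_{α/2} = 2.576.
Power = Φ(δ − 2.576) + Φ(−δ − 2.576) = Φ(-0.384) + Φ(-4.768) = 0.3506 + 0.0000 = 0.3506.
Type II error: β = 1 − power = 1 − 0.3506 = 0.6494.

β ≈ 0.649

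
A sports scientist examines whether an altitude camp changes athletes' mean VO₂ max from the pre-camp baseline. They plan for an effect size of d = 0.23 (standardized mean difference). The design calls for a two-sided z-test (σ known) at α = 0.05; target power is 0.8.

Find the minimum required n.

For power 0.8 need Φ(δ − z_{0.025}) = 0.8, so δ = z_{0.025} + z_{0.20} = 1.960 + 0.842 = 2.802.
(The Φ(−δ − z_{α/2}) term is vanishingly small for δ > 0 and is dropped in the standard sample-size formula.)
δ = d·√n ⇒ n = (δ/d)² = (2.802 / 0.23)² = 148.37.
Round up to the next whole unit.

n = 149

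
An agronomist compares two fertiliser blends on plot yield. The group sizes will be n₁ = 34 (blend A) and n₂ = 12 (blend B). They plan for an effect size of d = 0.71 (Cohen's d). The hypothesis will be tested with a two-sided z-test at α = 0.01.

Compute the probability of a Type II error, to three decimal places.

Noncentrality parameter: δ = d / √(1/n₁ + 1/n₂) = 0.71 / √(1/34 + 1/12) = 2.1145
Two-sided α = 0.01 → critical value z_{0.005} = 2.576.
Power = Φ(δ − 2.576) + Φ(−δ − 2.576) = Φ(-0.461) + Φ(-4.690) = 0.3223 + 0.0000 = 0.3223.
Type II error: β = 1 − power = 1 − 0.3223 = 0.6777.

β ≈ 0.678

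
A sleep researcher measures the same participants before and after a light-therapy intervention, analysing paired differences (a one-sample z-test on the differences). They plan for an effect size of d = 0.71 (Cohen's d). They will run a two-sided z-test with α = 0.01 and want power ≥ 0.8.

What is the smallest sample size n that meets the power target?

Set Φ(δ − 2.576) = 0.8; then δ − 2.576 = Φ⁻¹(0.8) = 0.842, giving δ = 3.417.
(Ignoring the negligible lower-tail rejection probability gives the usual closed-form inversion.)
δ = d·√n ⇒ n = (δ/d)² = (3.417 / 0.71)² = 23.17.
Rounding up, n = 24.

n = 24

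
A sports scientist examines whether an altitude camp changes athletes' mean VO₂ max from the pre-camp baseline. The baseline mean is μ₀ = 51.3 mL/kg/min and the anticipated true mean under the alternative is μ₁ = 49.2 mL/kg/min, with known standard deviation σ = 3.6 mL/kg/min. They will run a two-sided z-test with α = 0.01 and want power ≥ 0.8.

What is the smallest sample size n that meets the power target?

n = 35

Standardized effect: d = |μ₁ − μ₀| / σ = |49.2 − 51.3| / 3.6 = 0.5833
Set Φ(δ − 2.576) = 0.8; then δ − 2.576 = Φ⁻¹(0.8) = 0.842, giving δ = 3.417.
(The Φ(−δ − z_{α/2}) term is vanishingly small for δ > 0 and is dropped in the standard sample-size formula.)
δ = d·√n ⇒ n = (δ/d)² = (3.417 / 0.5833)² = 34.32.
Rounding up, n = 35.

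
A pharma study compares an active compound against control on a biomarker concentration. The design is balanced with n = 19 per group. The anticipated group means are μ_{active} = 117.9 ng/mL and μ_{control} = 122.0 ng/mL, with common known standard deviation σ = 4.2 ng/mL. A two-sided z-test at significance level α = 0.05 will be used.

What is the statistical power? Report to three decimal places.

Standardized effect: d = |μ_{active} − μ_{control}| / σ = |117.9 − 122.0| / 4.2 = 0.9762
Noncentrality parameter: λ = d·√(n/2) = 0.9762 × √(19/2) = 3.0088
Two-sided α = 0.05 → critical value z_{0.025} = 1.960.
Power = Φ(λ − 1.960) + Φ(−λ − 1.960) = Φ(1.049) + Φ(-4.969) = 0.8529 + 0.0000 = 0.8529.

Power ≈ 0.853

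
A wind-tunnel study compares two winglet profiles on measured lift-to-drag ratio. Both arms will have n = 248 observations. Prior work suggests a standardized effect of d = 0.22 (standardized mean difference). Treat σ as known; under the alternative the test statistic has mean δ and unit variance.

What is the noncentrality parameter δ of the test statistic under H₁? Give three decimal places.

δ = d·√(n/2) = 0.22 × √(248/2) = 2.4498

δ ≈ 2.450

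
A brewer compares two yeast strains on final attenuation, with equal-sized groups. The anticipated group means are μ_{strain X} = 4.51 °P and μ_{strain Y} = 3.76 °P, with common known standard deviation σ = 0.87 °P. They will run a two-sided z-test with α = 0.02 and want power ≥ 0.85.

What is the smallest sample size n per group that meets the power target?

Standardized effect: d = |μ_{strain X} − μ_{strain Y}| / σ = |4.51 − 3.76| / 0.87 = 0.8621
Set Φ(δ − 2.326) = 0.85; then δ − 2.326 = Φ⁻¹(0.85) = 1.036, giving δ = 3.363.
(The Φ(−δ − z_{α/2}) term is vanishingly small for δ > 0 and is dropped in the standard sample-size formula.)
δ = d·√(n/2) ⇒ n = 2(δ/d)² = 2 × (3.363 / 0.8621)² = 30.43.
Rounding up, n = 31 per group.

n = 31 per group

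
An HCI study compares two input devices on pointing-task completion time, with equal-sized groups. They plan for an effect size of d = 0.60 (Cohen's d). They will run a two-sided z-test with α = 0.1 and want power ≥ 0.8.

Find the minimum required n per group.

Set Φ(δ − 1.645) = 0.8; then δ − 1.645 = Φ⁻¹(0.8) = 0.842, giving δ = 2.486.
(Ignoring the negligible lower-tail rejection probability gives the usual closed-form inversion.)
δ = d·√(n/2) ⇒ n = 2(δ/d)² = 2 × (2.486 / 0.60)² = 34.35.
Rounding up, n = 35 per group.

n = 35 per group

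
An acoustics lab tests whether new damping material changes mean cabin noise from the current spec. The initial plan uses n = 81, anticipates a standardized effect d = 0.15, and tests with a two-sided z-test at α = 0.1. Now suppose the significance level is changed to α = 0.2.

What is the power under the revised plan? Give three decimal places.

δ = d·√n = 0.15 × √81 = 1.3500 (unchanged). New critical value: z_{0.1} = 1.282.
Revised power = Φ(δ − 1.282) + Φ(−δ − 1.282) = Φ(0.068) + Φ(-2.632) = 0.5273 + 0.0042 = 0.5315.

Power ≈ 0.532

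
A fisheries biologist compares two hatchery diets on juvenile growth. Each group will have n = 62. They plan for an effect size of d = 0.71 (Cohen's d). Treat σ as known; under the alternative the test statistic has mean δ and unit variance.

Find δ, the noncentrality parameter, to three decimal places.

δ ≈ 3.953

δ = d·√(n/2) = 0.71 × √(62/2) = 3.9531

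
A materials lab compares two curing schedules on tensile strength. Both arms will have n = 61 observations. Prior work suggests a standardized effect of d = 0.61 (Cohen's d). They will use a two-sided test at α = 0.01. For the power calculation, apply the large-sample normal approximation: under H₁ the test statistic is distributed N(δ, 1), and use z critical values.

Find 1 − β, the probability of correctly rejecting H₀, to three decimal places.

Power ≈ 0.786

Noncentrality parameter: δ = d·√(n/2) = 0.61 × √(61/2) = 3.3688
Two-sided α = 0.01 → critical value z_{0.005} = 2.576.
Power = Φ(δ − 2.576) + Φ(−δ − 2.576) = Φ(0.793) + Φ(-5.945) = 0.7861 + 0.0000 = 0.7861.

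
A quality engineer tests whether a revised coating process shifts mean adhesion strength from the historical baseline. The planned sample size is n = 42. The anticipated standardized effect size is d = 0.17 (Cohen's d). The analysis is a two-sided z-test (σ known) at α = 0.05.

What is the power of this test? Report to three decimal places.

Power ≈ 0.196

Noncentrality parameter: δ = d·√n = 0.17 × √42 = 1.1017
Two-sided α = 0.05 → critical value z_{0.025} = 1.960.
Power = Φ(δ − 1.960) + Φ(−δ − 1.960) = Φ(-0.858) + Φ(-3.062) = 0.1954 + 0.0011 = 0.1965.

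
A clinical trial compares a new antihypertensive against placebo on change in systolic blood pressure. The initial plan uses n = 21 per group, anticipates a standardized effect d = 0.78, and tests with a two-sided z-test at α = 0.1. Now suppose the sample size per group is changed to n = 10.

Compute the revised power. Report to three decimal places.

With n = 10 per group: δ = d·√(n/2) = 0.78 × √(10/2) = 1.7441. Critical value z_{0.05} = 1.645.
Revised power = Φ(δ − 1.645) + Φ(−δ − 1.645) = Φ(0.099) + Φ(-3.389) = 0.5395 + 0.0004 = 0.5399.

Power ≈ 0.540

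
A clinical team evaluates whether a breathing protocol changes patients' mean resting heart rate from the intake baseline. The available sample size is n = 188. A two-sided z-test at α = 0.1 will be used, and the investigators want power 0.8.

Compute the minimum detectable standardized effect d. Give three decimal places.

d ≈ 0.181

Need Φ(δ − 1.645) = 0.8, so δ = 1.645 + 0.842 = 2.486.
(Lower-tail contribution to power is negligible for δ > 0.)
δ = d·√n ⇒ d = δ/√n = 2.486/√188 = 0.1813.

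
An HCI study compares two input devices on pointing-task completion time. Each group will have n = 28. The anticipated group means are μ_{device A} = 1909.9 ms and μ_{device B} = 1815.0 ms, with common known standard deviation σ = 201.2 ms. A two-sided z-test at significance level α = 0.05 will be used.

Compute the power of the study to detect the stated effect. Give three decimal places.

Power ≈ 0.423

Standardized effect: d = |μ_{device A} − μ_{device B}| / σ = |1909.9 − 1815.0| / 201.2 = 0.4717
Noncentrality parameter: δ = d·√(n/2) = 0.4717 × √(28/2) = 1.7648
Critical value for a two-sided test at α = 0.05: z_{α/2} = 1.960.
Power = Φ(δ − 1.960) + Φ(−δ − 1.960) = Φ(-0.195) + Φ(-3.725) = 0.4226 + 0.0001 = 0.4227.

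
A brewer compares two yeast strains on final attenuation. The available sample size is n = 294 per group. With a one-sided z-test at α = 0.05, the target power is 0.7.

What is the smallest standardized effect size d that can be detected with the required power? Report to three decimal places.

d ≈ 0.179

Need Φ(δ − 1.645) = 0.7, so δ = 1.645 + 0.524 = 2.169.
δ = d·√(n/2) ⇒ d = δ/√(n/2) = 2.169/√(294/2) = 0.1789.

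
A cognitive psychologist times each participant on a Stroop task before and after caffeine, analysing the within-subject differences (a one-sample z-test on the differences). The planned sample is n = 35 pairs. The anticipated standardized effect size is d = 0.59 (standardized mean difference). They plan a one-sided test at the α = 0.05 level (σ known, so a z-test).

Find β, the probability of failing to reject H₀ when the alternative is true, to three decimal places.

β ≈ 0.032

Noncentrality parameter: δ = d·√n = 0.59 × √35 = 3.4905
One-sided α = 0.05 → critical value z_{0.05} = 1.645.
Power = Φ(δ − 1.645) = Φ(1.846) = 0.9675.
Type II error: β = 1 − power = 1 − 0.9675 = 0.0325.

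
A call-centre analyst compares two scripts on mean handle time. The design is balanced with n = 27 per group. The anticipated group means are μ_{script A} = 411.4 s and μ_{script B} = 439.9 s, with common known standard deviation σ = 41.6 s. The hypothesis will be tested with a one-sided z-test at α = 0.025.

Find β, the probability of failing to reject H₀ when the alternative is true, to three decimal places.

β ≈ 0.289

Standardized effect: d = |μ_{script A} − μ_{script B}| / σ = |411.4 − 439.9| / 41.6 = 0.6851
Noncentrality parameter: δ = d·√(n/2) = 0.6851 × √(27/2) = 2.5172
Critical value for a one-sided test at α = 0.025: z_α = 1.960.
Power = P(Z > 1.960 − δ) = Φ(0.557) = 0.7113.
Type II error: β = 1 − power = 1 − 0.7113 = 0.2887.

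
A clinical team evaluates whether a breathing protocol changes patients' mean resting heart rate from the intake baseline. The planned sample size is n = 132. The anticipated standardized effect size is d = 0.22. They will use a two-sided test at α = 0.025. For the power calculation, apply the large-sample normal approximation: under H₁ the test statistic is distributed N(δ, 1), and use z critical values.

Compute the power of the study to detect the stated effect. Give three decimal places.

Noncentrality parameter: δ = d·√n = 0.22 × √132 = 2.5276
Two-sided α = 0.025 → critical value z_{0.0125} = 2.241.
Power = Φ(δ − 2.241) + Φ(−δ − 2.241) = Φ(0.286) + Φ(-4.769) = 0.6126 + 0.0000 = 0.6126.

Power ≈ 0.613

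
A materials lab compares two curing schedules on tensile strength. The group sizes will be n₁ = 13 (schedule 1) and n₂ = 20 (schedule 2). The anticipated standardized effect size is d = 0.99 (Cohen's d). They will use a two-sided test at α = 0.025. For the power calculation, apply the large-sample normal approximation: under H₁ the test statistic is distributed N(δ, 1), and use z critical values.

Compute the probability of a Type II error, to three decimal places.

β ≈ 0.295

Noncentrality parameter: δ = d / √(1/n₁ + 1/n₂) = 0.99 / √(1/13 + 1/20) = 2.7788
Critical value for a two-sided test at α = 0.025: z_{α/2} = 2.241.
Power = Φ(δ − 2.241) + Φ(−δ − 2.241) = Φ(0.537) + Φ(-5.020) = 0.7045 + 0.0000 = 0.7045.
Type II error: β = 1 − power = 1 − 0.7045 = 0.2955.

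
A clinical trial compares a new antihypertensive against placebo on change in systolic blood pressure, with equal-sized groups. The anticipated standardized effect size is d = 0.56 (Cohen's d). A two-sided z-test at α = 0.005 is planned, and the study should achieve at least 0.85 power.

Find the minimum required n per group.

n = 95 per group

Set Φ(δ − 2.807) = 0.85; then δ − 2.807 = Φ⁻¹(0.85) = 1.036, giving δ = 3.843.
(For δ > 0 the lower-tail rejection region contributes negligibly to power, so the one-term inversion is standard.)
δ = d·√(n/2) ⇒ n = 2(δ/d)² = 2 × (3.843 / 0.56)² = 94.21.
Rounding up, n = 95 per group.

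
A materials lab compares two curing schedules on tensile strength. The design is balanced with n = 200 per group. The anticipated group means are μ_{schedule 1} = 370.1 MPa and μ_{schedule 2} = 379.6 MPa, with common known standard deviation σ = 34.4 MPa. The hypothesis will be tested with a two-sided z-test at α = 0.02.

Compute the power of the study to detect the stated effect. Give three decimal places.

Power ≈ 0.668

Standardized effect: d = |μ_{schedule 1} − μ_{schedule 2}| / σ = |370.1 − 379.6| / 34.4 = 0.2762
Noncentrality parameter: δ = d·√(n/2) = 0.2762 × √(200/2) = 2.7616
Two-sided α = 0.02 → critical value z_{0.01} = 2.326.
Power = Φ(δ − 2.326) + Φ(−δ − 2.326) = Φ(0.435) + Φ(-5.088) = 0.6683 + 0.0000 = 0.6683.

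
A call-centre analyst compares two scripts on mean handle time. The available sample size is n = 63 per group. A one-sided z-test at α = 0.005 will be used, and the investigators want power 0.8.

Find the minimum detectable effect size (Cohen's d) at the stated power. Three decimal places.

d ≈ 0.609

Required noncentrality: δ = z_{0.005} + z_{0.20} = 2.576 + 0.842 = 3.417.
δ = d·√(n/2) ⇒ d = δ/√(n/2) = 3.417/√(63/2) = 0.6089.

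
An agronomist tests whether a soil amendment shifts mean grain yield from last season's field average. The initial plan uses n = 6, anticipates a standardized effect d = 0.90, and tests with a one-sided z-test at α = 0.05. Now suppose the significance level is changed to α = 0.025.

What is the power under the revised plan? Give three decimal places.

Power ≈ 0.597

δ = d·√n = 0.90 × √6 = 2.2045 (unchanged). New critical value: z_{0.025} = 1.960.
Revised power = Φ(δ − 1.960) = Φ(0.245) = 0.5966.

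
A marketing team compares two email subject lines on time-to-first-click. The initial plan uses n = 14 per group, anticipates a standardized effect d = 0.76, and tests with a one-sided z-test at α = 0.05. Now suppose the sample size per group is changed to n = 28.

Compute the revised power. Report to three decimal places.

With n = 28 per group: δ = d·√(n/2) = 0.76 × √(28/2) = 2.8437. Critical value z_{0.05} = 1.645.
Revised power = Φ(δ − 1.645) = Φ(1.199) = 0.8847.

Power ≈ 0.885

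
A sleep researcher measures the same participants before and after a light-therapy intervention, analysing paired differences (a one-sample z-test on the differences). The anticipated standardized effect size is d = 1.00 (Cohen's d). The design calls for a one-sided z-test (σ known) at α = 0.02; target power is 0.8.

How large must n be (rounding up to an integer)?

n = 9

Set Φ(δ − 2.054) = 0.8; then δ − 2.054 = Φ⁻¹(0.8) = 0.842, giving δ = 2.895.
δ = d·√n ⇒ n = (δ/d)² = (2.895 / 1.00)² = 8.38.
Rounding up, n = 9.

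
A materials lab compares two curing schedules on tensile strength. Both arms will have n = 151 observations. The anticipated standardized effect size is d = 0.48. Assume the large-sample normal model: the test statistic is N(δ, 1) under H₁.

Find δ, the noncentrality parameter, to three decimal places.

δ ≈ 4.171

The noncentrality parameter scales effect size by the design's sample-size factor: δ = d·√(n/2) = 0.48 × √(151/2) = 4.1708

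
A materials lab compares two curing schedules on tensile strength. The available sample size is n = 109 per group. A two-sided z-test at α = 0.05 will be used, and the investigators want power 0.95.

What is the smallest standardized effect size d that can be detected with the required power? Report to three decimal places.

Required noncentrality: δ = z_{0.025} + z_{0.05} = 1.960 + 1.645 = 3.605.
(The second rejection-region term Φ(−δ − z_{α/2}) is negligible and dropped.)
δ = d·√(n/2) ⇒ d = δ/√(n/2) = 3.605/√(109/2) = 0.4883.

d ≈ 0.488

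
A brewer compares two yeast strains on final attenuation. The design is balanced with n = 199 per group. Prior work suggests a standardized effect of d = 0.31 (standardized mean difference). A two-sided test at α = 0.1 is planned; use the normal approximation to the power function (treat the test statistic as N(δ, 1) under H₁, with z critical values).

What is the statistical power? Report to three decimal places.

Noncentrality parameter: δ = d·√(n/2) = 0.31 × √(199/2) = 3.0922
Two-sided α = 0.1 → critical value z_{0.05} = 1.645.
Power = Φ(δ − 1.645) + Φ(−δ − 1.645) = Φ(1.447) + Φ(-4.737) = 0.9261 + 0.0000 = 0.9261.

Power ≈ 0.926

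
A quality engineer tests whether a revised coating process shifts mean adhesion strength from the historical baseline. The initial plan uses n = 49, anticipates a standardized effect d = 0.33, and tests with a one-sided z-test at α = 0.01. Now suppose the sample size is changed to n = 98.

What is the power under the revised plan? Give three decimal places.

With n = 98: δ = d·√n = 0.33 × √98 = 3.2668. Critical value z_{0.01} = 2.326.
Revised power = Φ(δ − 2.326) = Φ(0.940) = 0.8265.

Power ≈ 0.827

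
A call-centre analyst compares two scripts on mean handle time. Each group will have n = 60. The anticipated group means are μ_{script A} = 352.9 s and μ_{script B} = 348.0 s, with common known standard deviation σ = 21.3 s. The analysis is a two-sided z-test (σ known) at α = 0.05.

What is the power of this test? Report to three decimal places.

Power ≈ 0.243

Standardized effect: d = |μ_{script A} − μ_{script B}| / σ = |352.9 − 348.0| / 21.3 = 0.2300
Noncentrality parameter: δ = d·√(n/2) = 0.2300 × √(60/2) = 1.2600
Two-sided α = 0.05 → critical value z_{0.025} = 1.960.
Power = Φ(δ − 1.960) + Φ(−δ − 1.960) = Φ(-0.700) + Φ(-3.220) = 0.2420 + 0.0006 = 0.2426.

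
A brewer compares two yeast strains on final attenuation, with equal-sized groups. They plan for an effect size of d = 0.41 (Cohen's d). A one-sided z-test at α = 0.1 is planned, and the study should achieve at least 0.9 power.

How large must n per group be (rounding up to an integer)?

n = 79 per group

Set Φ(δ − 1.282) = 0.9; then δ − 1.282 = Φ⁻¹(0.9) = 1.282, giving δ = 2.563.
δ = d·√(n/2) ⇒ n = 2(δ/d)² = 2 × (2.563 / 0.41)² = 78.16.
Rounding up, n = 79 per group.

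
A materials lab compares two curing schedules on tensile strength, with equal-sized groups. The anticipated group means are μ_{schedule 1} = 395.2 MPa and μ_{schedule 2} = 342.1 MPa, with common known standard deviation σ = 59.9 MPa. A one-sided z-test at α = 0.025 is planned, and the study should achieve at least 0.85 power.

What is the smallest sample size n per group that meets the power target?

n = 23 per group

Standardized effect: d = |μ_{schedule 1} − μ_{schedule 2}| / σ = |395.2 − 342.1| / 59.9 = 0.8865
For power 0.85 need Φ(δ − z_{0.025}) = 0.85, so δ = z_{0.025} + z_{0.15} = 1.960 + 1.036 = 2.996.
δ = d·√(n/2) ⇒ n = 2(δ/d)² = 2 × (2.996 / 0.8865)² = 22.85.
Round up to the next whole unit.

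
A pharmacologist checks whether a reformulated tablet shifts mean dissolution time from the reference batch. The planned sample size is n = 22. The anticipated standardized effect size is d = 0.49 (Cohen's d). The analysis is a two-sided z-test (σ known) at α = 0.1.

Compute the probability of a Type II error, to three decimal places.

Noncentrality parameter: δ = d·√n = 0.49 × √22 = 2.2983
Two-sided α = 0.1 → critical value z_{0.05} = 1.645.
Power = Φ(δ − 1.645) + Φ(−δ − 1.645) = Φ(0.653) + Φ(-3.943) = 0.7433 + 0.0000 = 0.7433.
Type II error: β = 1 − power = 1 − 0.7433 = 0.2567.

β ≈ 0.257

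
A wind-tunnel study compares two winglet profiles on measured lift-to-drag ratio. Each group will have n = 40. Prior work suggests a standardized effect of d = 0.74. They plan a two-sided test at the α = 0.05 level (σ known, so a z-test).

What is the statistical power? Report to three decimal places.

Power ≈ 0.911

Noncentrality parameter: δ = d·√(n/2) = 0.74 × √(40/2) = 3.3094
Critical value for a two-sided test at α = 0.05: z_{α/2} = 1.960.
Power = Φ(δ − 1.960) + Φ(−δ − 1.960) = Φ(1.349) + Φ(-5.269) = 0.9114 + 0.0000 = 0.9114.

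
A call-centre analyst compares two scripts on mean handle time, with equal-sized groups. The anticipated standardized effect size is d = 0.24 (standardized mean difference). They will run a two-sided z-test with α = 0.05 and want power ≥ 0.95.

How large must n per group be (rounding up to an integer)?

n = 452 per group

Set Φ(δ − 1.960) = 0.95; then δ − 1.960 = Φ⁻¹(0.95) = 1.645, giving δ = 3.605.
(Ignoring the negligible lower-tail rejection probability gives the usual closed-form inversion.)
δ = d·√(n/2) ⇒ n = 2(δ/d)² = 2 × (3.605 / 0.24)² = 451.21.
Rounding up, n = 452 per group.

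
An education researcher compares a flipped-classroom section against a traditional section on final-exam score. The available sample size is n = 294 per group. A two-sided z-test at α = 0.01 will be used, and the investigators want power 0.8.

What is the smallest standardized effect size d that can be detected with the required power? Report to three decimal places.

d ≈ 0.282

Required noncentrality: δ = z_{0.005} + z_{0.20} = 2.576 + 0.842 = 3.417.
(Lower-tail contribution to power is negligible for δ > 0.)
δ = d·√(n/2) ⇒ d = δ/√(n/2) = 3.417/√(294/2) = 0.2819.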